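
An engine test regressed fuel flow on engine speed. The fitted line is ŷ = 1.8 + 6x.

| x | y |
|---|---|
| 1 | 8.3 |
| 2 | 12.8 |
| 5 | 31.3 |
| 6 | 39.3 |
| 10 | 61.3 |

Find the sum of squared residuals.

x=1: ŷ = 1.8 + 6·1 = 7.8; r = 8.3 − 7.8 = 0.5
x=2: ŷ = 1.8 + 6·2 = 13.8; r = 12.8 − 13.8 = -1
x=5: ŷ = 1.8 + 6·5 = 31.8; r = 31.3 − 31.8 = -0.5
x=6: ŷ = 1.8 + 6·6 = 37.8; r = 39.3 − 37.8 = 1.5
x=10: ŷ = 1.8 + 6·10 = 61.8; r = 61.3 − 61.8 = -0.5
SSE = 0.25 + 1 + 0.25 + 2.25 + 0.25 = 4

SSE = 4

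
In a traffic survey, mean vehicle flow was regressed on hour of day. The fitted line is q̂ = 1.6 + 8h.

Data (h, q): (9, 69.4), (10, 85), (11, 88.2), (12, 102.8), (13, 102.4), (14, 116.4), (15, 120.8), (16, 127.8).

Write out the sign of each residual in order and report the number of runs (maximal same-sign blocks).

7 runs

h=9: q̂ = 1.6 + 8·9 = 73.6; e = 69.4 − 73.6 = -4.2
h=10: q̂ = 1.6 + 8·10 = 81.6; e = 85 − 81.6 = 3.4
h=11: q̂ = 1.6 + 8·11 = 89.6; e = 88.2 − 89.6 = -1.4
h=12: q̂ = 1.6 + 8·12 = 97.6; e = 102.8 − 97.6 = 5.2
h=13: q̂ = 1.6 + 8·13 = 105.6; e = 102.4 − 105.6 = -3.2
h=14: q̂ = 1.6 + 8·14 = 113.6; e = 116.4 − 113.6 = 2.8
h=15: q̂ = 1.6 + 8·15 = 121.6; e = 120.8 − 121.6 = -0.8
h=16: q̂ = 1.6 + 8·16 = 129.6; e = 127.8 − 129.6 = -1.8
Signs: − + − + − + − −
Runs: −×1, +×1, −×1, +×1, −×1, +×1, −×2 → 7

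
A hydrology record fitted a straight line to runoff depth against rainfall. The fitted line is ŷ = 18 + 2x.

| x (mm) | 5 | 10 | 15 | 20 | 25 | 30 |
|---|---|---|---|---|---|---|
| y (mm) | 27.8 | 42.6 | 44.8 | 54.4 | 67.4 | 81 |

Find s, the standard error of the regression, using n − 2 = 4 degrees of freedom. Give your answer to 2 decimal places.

x=5: ŷ = 18 + 2·5 = 28; r = 27.8 − 28 = -0.2
x=10: ŷ = 18 + 2·10 = 38; r = 42.6 − 38 = 4.6
x=15: ŷ = 18 + 2·15 = 48; r = 44.8 − 48 = -3.2
x=20: ŷ = 18 + 2·20 = 58; r = 54.4 − 58 = -3.6
x=25: ŷ = 18 + 2·25 = 68; r = 67.4 − 68 = -0.6
x=30: ŷ = 18 + 2·30 = 78; r = 81 − 78 = 3
SSE = 0.04 + 21.16 + 10.24 + 12.96 + 0.36 + 9 = 53.76
s = √(53.76/4) = √13.44 ≈ 3.67

s = 3.67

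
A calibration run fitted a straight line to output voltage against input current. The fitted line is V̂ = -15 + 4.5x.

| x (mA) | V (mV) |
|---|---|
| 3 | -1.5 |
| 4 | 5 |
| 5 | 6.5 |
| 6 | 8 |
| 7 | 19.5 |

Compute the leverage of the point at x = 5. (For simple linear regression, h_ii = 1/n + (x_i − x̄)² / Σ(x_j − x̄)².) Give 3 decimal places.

x̄ = (3 + 4 + 5 + 6 + 7)/5 = 5
Σ(x − x̄)² = 4 + 1 + 0 + 1 + 4 = 10
h = 1/5 + (0)²/10 = 0.2 + 0 = 0.200

h = 0.200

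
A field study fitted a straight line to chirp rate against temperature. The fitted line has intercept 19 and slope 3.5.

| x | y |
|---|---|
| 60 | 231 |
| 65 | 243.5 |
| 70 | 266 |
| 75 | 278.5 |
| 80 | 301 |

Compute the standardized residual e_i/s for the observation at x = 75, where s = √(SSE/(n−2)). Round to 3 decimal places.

x=60: ŷ = 19 + 3.5·60 = 229; e = 231 − 229 = 2
x=65: ŷ = 19 + 3.5·65 = 246.5; e = 243.5 − 246.5 = -3
x=70: ŷ = 19 + 3.5·70 = 264; e = 266 − 264 = 2
x=75: ŷ = 19 + 3.5·75 = 281.5; e = 278.5 − 281.5 = -3
x=80: ŷ = 19 + 3.5·80 = 299; e = 301 − 299 = 2
SSE = 4 + 9 + 4 + 9 + 4 = 30
s = √(30/3) = 3.16228
e/s = -3 / 3.16228 = -0.949

-0.949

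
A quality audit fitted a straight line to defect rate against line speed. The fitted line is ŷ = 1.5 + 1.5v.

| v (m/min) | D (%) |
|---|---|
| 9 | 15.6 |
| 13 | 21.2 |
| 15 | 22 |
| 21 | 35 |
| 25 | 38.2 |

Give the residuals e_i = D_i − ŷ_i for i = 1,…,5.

0.6, 0.2, -2, 2, -0.8

v=9: ŷ = 1.5 + 1.5·9 = 15; e = 15.6 − 15 = 0.6
v=13: ŷ = 1.5 + 1.5·13 = 21; e = 21.2 − 21 = 0.2
v=15: ŷ = 1.5 + 1.5·15 = 24; e = 22 − 24 = -2
v=21: ŷ = 1.5 + 1.5·21 = 33; e = 35 − 33 = 2
v=25: ŷ = 1.5 + 1.5·25 = 39; e = 38.2 − 39 = -0.8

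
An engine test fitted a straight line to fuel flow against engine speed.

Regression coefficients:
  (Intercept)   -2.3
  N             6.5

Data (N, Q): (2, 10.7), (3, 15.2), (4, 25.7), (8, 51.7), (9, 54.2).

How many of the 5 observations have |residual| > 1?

4

N=2: ŷ = -2.3 + 6.5·2 = 10.7; r = 10.7 − 10.7 = 0
N=3: ŷ = -2.3 + 6.5·3 = 17.2; r = 15.2 − 17.2 = -2
N=4: ŷ = -2.3 + 6.5·4 = 23.7; r = 25.7 − 23.7 = 2
N=8: ŷ = -2.3 + 6.5·8 = 49.7; r = 51.7 − 49.7 = 2
N=9: ŷ = -2.3 + 6.5·9 = 56.2; r = 54.2 − 56.2 = -2
|r| > 1: N=3 (|r|=2), N=4 (|r|=2), N=8 (|r|=2), N=9 (|r|=2) → 4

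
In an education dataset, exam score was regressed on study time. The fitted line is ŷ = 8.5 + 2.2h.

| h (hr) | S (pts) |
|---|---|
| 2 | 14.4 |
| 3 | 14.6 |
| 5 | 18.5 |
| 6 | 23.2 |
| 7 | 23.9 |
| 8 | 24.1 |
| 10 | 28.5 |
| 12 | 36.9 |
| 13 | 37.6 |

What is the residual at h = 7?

ŷ = 8.5 + 2.2·7 = 23.9
r = 23.9 − 23.9 = 0

r = 0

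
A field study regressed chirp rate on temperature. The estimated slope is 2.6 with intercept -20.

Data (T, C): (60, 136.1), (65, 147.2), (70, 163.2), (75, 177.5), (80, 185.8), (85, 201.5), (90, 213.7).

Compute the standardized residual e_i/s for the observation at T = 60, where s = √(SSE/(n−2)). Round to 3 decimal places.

T=60: ŷ = -20 + 2.6·60 = 136; e = 136.1 − 136 = 0.1
T=65: ŷ = -20 + 2.6·65 = 149; e = 147.2 − 149 = -1.8
T=70: ŷ = -20 + 2.6·70 = 162; e = 163.2 − 162 = 1.2
T=75: ŷ = -20 + 2.6·75 = 175; e = 177.5 − 175 = 2.5
T=80: ŷ = -20 + 2.6·80 = 188; e = 185.8 − 188 = -2.2
T=85: ŷ = -20 + 2.6·85 = 201; e = 201.5 − 201 = 0.5
T=90: ŷ = -20 + 2.6·90 = 214; e = 213.7 − 214 = -0.3
SSE = 0.01 + 3.24 + 1.44 + 6.25 + 4.84 + 0.25 + 0.09 = 16.12
s = √(16.12/5) = 1.79555
e/s = 0.1 / 1.79555 = 0.056

0.056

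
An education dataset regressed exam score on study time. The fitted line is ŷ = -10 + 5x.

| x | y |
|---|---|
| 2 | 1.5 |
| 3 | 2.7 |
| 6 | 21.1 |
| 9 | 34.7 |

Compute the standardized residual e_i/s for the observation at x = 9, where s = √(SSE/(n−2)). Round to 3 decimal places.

-0.143

x=2: ŷ = -10 + 5·2 = 0; e = 1.5 − 0 = 1.5
x=3: ŷ = -10 + 5·3 = 5; e = 2.7 − 5 = -2.3
x=6: ŷ = -10 + 5·6 = 20; e = 21.1 − 20 = 1.1
x=9: ŷ = -10 + 5·9 = 35; e = 34.7 − 35 = -0.3
SSE = 2.25 + 5.29 + 1.21 + 0.09 = 8.84
s = √(8.84/2) = 2.10238
e/s = -0.3 / 2.10238 = -0.143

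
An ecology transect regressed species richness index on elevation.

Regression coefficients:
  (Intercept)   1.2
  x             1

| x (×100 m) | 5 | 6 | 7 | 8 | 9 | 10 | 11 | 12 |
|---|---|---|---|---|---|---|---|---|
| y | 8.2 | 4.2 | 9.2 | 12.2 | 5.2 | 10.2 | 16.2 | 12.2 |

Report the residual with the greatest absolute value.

x=5: ŷ = 1.2 + 5 = 6.2; e = 8.2 − 6.2 = 2
x=6: ŷ = 1.2 + 6 = 7.2; e = 4.2 − 7.2 = -3
x=7: ŷ = 1.2 + 7 = 8.2; e = 9.2 − 8.2 = 1
x=8: ŷ = 1.2 + 8 = 9.2; e = 12.2 − 9.2 = 3
x=9: ŷ = 1.2 + 9 = 10.2; e = 5.2 − 10.2 = -5
x=10: ŷ = 1.2 + 10 = 11.2; e = 10.2 − 11.2 = -1
x=11: ŷ = 1.2 + 11 = 12.2; e = 16.2 − 12.2 = 4
x=12: ŷ = 1.2 + 12 = 13.2; e = 12.2 − 13.2 = -1
Largest |e| is 5 at x = 9, residual -5.

e = -5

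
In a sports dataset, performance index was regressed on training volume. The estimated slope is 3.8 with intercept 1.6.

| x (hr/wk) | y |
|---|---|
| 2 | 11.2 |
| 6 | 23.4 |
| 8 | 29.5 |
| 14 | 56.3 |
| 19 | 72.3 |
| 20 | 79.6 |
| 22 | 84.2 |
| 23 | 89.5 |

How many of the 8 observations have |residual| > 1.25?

x=2: ŷ = 1.6 + 3.8·2 = 9.2; r = 11.2 − 9.2 = 2
x=6: ŷ = 1.6 + 3.8·6 = 24.4; r = 23.4 − 24.4 = -1
x=8: ŷ = 1.6 + 3.8·8 = 32; r = 29.5 − 32 = -2.5
x=14: ŷ = 1.6 + 3.8·14 = 54.8; r = 56.3 − 54.8 = 1.5
x=19: ŷ = 1.6 + 3.8·19 = 73.8; r = 72.3 − 73.8 = -1.5
x=20: ŷ = 1.6 + 3.8·20 = 77.6; r = 79.6 − 77.6 = 2
x=22: ŷ = 1.6 + 3.8·22 = 85.2; r = 84.2 − 85.2 = -1
x=23: ŷ = 1.6 + 3.8·23 = 89; r = 89.5 − 89 = 0.5
|r| > 1.25: x=2 (|r|=2), x=8 (|r|=2.5), x=14 (|r|=1.5), x=19 (|r|=1.5), x=20 (|r|=2) → 5

5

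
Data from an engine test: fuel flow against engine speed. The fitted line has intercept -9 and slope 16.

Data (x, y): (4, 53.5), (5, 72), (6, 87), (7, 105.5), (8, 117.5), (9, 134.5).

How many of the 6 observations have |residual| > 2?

x=4: ŷ = -9 + 16·4 = 55; r = 53.5 − 55 = -1.5
x=5: ŷ = -9 + 16·5 = 71; r = 72 − 71 = 1
x=6: ŷ = -9 + 16·6 = 87; r = 87 − 87 = 0
x=7: ŷ = -9 + 16·7 = 103; r = 105.5 − 103 = 2.5
x=8: ŷ = -9 + 16·8 = 119; r = 117.5 − 119 = -1.5
x=9: ŷ = -9 + 16·9 = 135; r = 134.5 − 135 = -0.5
|r| > 2: x=7 (|r|=2.5) → 1

1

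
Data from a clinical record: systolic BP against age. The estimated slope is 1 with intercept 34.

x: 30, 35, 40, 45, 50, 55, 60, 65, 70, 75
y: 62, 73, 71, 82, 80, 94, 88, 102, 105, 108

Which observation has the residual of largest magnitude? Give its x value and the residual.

x=30: ŷ = 34 + 30 = 64; r = 62 − 64 = -2
x=35: ŷ = 34 + 35 = 69; r = 73 − 69 = 4
x=40: ŷ = 34 + 40 = 74; r = 71 − 74 = -3
x=45: ŷ = 34 + 45 = 79; r = 82 − 79 = 3
x=50: ŷ = 34 + 50 = 84; r = 80 − 84 = -4
x=55: ŷ = 34 + 55 = 89; r = 94 − 89 = 5
x=60: ŷ = 34 + 60 = 94; r = 88 − 94 = -6
x=65: ŷ = 34 + 65 = 99; r = 102 − 99 = 3
x=70: ŷ = 34 + 70 = 104; r = 105 − 104 = 1
x=75: ŷ = 34 + 75 = 109; r = 108 − 109 = -1
Largest |r| is 6 at x = 60, residual -6.

x = 60, r = -6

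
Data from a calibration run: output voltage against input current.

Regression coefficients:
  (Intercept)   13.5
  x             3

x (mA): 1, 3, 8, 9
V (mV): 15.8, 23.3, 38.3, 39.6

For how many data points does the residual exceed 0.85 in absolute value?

x=1: ŷ = 13.5 + 3·1 = 16.5; r = 15.8 − 16.5 = -0.7
x=3: ŷ = 13.5 + 3·3 = 22.5; r = 23.3 − 22.5 = 0.8
x=8: ŷ = 13.5 + 3·8 = 37.5; r = 38.3 − 37.5 = 0.8
x=9: ŷ = 13.5 + 3·9 = 40.5; r = 39.6 − 40.5 = -0.9
|r| > 0.85: x=9 (|r|=0.9) → 1

1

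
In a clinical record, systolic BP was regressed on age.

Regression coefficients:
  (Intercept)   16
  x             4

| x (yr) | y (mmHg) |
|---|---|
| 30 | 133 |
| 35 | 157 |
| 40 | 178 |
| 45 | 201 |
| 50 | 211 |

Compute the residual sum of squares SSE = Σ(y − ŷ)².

SSE = 64

x=30: ŷ = 16 + 4·30 = 136; r = 133 − 136 = -3
x=35: ŷ = 16 + 4·35 = 156; r = 157 − 156 = 1
x=40: ŷ = 16 + 4·40 = 176; r = 178 − 176 = 2
x=45: ŷ = 16 + 4·45 = 196; r = 201 − 196 = 5
x=50: ŷ = 16 + 4·50 = 216; r = 211 − 216 = -5
SSE = 9 + 1 + 4 + 25 + 25 = 64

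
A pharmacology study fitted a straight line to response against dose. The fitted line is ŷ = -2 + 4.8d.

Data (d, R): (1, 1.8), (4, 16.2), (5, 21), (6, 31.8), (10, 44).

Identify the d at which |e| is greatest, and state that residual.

d = 6, e = 5

d=1: ŷ = -2 + 4.8·1 = 2.8; e = 1.8 − 2.8 = -1
d=4: ŷ = -2 + 4.8·4 = 17.2; e = 16.2 − 17.2 = -1
d=5: ŷ = -2 + 4.8·5 = 22; e = 21 − 22 = -1
d=6: ŷ = -2 + 4.8·6 = 26.8; e = 31.8 − 26.8 = 5
d=10: ŷ = -2 + 4.8·10 = 46; e = 44 − 46 = -2
Largest |e| is 5 at d = 6, residual 5.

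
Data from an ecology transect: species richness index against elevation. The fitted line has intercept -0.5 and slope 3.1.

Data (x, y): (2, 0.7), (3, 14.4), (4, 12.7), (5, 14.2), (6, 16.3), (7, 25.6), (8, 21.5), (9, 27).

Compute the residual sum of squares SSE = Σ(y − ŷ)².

x=2: ŷ = -0.5 + 3.1·2 = 5.7; r = 0.7 − 5.7 = -5
x=3: ŷ = -0.5 + 3.1·3 = 8.8; r = 14.4 − 8.8 = 5.6
x=4: ŷ = -0.5 + 3.1·4 = 11.9; r = 12.7 − 11.9 = 0.8
x=5: ŷ = -0.5 + 3.1·5 = 15; r = 14.2 − 15 = -0.8
x=6: ŷ = -0.5 + 3.1·6 = 18.1; r = 16.3 − 18.1 = -1.8
x=7: ŷ = -0.5 + 3.1·7 = 21.2; r = 25.6 − 21.2 = 4.4
x=8: ŷ = -0.5 + 3.1·8 = 24.3; r = 21.5 − 24.3 = -2.8
x=9: ŷ = -0.5 + 3.1·9 = 27.4; r = 27 − 27.4 = -0.4
SSE = 25 + 31.36 + 0.64 + 0.64 + 3.24 + 19.36 + 7.84 + 0.16 = 88.24

SSE = 88.24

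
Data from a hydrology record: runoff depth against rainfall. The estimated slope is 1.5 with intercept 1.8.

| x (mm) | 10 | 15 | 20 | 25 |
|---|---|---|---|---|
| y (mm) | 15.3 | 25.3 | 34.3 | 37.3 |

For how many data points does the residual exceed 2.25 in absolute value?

x=10: ŷ = 1.8 + 1.5·10 = 16.8; r = 15.3 − 16.8 = -1.5
x=15: ŷ = 1.8 + 1.5·15 = 24.3; r = 25.3 − 24.3 = 1
x=20: ŷ = 1.8 + 1.5·20 = 31.8; r = 34.3 − 31.8 = 2.5
x=25: ŷ = 1.8 + 1.5·25 = 39.3; r = 37.3 − 39.3 = -2
|r| > 2.25: x=20 (|r|=2.5) → 1

1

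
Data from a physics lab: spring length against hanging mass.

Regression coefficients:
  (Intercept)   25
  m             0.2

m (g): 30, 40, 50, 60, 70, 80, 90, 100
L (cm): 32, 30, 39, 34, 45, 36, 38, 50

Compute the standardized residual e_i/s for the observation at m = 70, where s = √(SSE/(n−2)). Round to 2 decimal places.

m=30: ŷ = 25 + 0.2·30 = 31; e = 32 − 31 = 1
m=40: ŷ = 25 + 0.2·40 = 33; e = 30 − 33 = -3
m=50: ŷ = 25 + 0.2·50 = 35; e = 39 − 35 = 4
m=60: ŷ = 25 + 0.2·60 = 37; e = 34 − 37 = -3
m=70: ŷ = 25 + 0.2·70 = 39; e = 45 − 39 = 6
m=80: ŷ = 25 + 0.2·80 = 41; e = 36 − 41 = -5
m=90: ŷ = 25 + 0.2·90 = 43; e = 38 − 43 = -5
m=100: ŷ = 25 + 0.2·100 = 45; e = 50 − 45 = 5
SSE = 1 + 9 + 16 + 9 + 36 + 25 + 25 + 25 = 146
s = √(146/6) = 4.93288
e/s = 6 / 4.93288 = 1.22

1.22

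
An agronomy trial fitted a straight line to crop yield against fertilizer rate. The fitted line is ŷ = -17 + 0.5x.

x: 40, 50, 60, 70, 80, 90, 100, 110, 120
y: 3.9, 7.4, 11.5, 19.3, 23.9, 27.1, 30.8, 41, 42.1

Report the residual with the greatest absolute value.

x=40: ŷ = -17 + 0.5·40 = 3; r = 3.9 − 3 = 0.9
x=50: ŷ = -17 + 0.5·50 = 8; r = 7.4 − 8 = -0.6
x=60: ŷ = -17 + 0.5·60 = 13; r = 11.5 − 13 = -1.5
x=70: ŷ = -17 + 0.5·70 = 18; r = 19.3 − 18 = 1.3
x=80: ŷ = -17 + 0.5·80 = 23; r = 23.9 − 23 = 0.9
x=90: ŷ = -17 + 0.5·90 = 28; r = 27.1 − 28 = -0.9
x=100: ŷ = -17 + 0.5·100 = 33; r = 30.8 − 33 = -2.2
x=110: ŷ = -17 + 0.5·110 = 38; r = 41 − 38 = 3
x=120: ŷ = -17 + 0.5·120 = 43; r = 42.1 − 43 = -0.9
Largest |r| is 3 at x = 110, residual 3.

r = 3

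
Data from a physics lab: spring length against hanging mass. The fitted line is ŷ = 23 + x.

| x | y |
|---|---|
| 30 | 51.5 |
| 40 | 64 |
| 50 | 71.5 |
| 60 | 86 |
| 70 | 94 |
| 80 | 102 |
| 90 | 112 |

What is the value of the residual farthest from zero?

e = 3

x=30: ŷ = 23 + 30 = 53; e = 51.5 − 53 = -1.5
x=40: ŷ = 23 + 40 = 63; e = 64 − 63 = 1
x=50: ŷ = 23 + 50 = 73; e = 71.5 − 73 = -1.5
x=60: ŷ = 23 + 60 = 83; e = 86 − 83 = 3
x=70: ŷ = 23 + 70 = 93; e = 94 − 93 = 1
x=80: ŷ = 23 + 80 = 103; e = 102 − 103 = -1
x=90: ŷ = 23 + 90 = 113; e = 112 − 113 = -1
Largest |e| is 3 at x = 60, residual 3.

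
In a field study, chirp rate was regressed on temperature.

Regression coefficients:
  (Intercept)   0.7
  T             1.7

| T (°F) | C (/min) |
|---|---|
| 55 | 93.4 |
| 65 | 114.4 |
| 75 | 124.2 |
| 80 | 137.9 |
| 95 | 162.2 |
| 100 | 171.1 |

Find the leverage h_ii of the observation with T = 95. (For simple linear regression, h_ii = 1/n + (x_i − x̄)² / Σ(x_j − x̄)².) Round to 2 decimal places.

T̄ = (55 + 65 + 75 + 80 + 95 + 100)/6 = 78.3333
Σ(T − T̄)² = 544.444 + 177.778 + 11.1111 + 2.77778 + 277.778 + 469.444 = 1483.33
h = 1/6 + (16.6667)²/1483.33 = 0.166667 + 0.187266 = 0.35

h = 0.35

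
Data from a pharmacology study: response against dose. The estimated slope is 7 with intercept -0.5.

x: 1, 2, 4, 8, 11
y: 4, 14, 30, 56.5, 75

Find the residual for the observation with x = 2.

ŷ = -0.5 + 7·2 = 13.5
r = 14 − 13.5 = 0.5

r = 0.5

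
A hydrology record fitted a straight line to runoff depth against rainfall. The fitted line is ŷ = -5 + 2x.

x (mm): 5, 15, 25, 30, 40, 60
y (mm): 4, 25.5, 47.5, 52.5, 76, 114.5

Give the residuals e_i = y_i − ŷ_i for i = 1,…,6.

x=5: ŷ = -5 + 2·5 = 5; e = 4 − 5 = -1
x=15: ŷ = -5 + 2·15 = 25; e = 25.5 − 25 = 0.5
x=25: ŷ = -5 + 2·25 = 45; e = 47.5 − 45 = 2.5
x=30: ŷ = -5 + 2·30 = 55; e = 52.5 − 55 = -2.5
x=40: ŷ = -5 + 2·40 = 75; e = 76 − 75 = 1
x=60: ŷ = -5 + 2·60 = 115; e = 114.5 − 115 = -0.5

-1, 0.5, 2.5, -2.5, 1, -0.5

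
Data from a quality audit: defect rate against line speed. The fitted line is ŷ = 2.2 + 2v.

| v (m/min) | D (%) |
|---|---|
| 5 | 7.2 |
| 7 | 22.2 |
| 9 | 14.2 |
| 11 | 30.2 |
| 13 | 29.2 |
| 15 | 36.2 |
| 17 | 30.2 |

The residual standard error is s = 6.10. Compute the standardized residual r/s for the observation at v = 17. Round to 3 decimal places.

-0.984

ŷ = 2.2 + 2·17 = 36.2
r = 30.2 − 36.2 = -6
r/s = -6 / 6.10 = -0.984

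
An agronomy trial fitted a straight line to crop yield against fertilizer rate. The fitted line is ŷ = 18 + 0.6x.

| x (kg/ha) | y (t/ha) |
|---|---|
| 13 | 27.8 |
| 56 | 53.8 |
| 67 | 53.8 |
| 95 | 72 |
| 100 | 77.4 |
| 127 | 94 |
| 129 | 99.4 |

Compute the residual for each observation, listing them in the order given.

x=13: ŷ = 18 + 0.6·13 = 25.8; r = 27.8 − 25.8 = 2
x=56: ŷ = 18 + 0.6·56 = 51.6; r = 53.8 − 51.6 = 2.2
x=67: ŷ = 18 + 0.6·67 = 58.2; r = 53.8 − 58.2 = -4.4
x=95: ŷ = 18 + 0.6·95 = 75; r = 72 − 75 = -3
x=100: ŷ = 18 + 0.6·100 = 78; r = 77.4 − 78 = -0.6
x=127: ŷ = 18 + 0.6·127 = 94.2; r = 94 − 94.2 = -0.2
x=129: ŷ = 18 + 0.6·129 = 95.4; r = 99.4 − 95.4 = 4

2, 2.2, -4.4, -3, -0.6, -0.2, 4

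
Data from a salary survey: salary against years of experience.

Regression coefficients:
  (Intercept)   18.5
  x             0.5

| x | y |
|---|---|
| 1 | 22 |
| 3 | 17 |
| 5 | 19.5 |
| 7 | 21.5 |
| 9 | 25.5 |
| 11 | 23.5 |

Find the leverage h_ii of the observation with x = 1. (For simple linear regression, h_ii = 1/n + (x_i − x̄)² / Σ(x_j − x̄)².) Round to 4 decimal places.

h = 0.5238

x̄ = (1 + 3 + 5 + 7 + 9 + 11)/6 = 6
Σ(x − x̄)² = 25 + 9 + 1 + 1 + 9 + 25 = 70
h = 1/6 + (-5)²/70 = 0.166667 + 0.357143 = 0.5238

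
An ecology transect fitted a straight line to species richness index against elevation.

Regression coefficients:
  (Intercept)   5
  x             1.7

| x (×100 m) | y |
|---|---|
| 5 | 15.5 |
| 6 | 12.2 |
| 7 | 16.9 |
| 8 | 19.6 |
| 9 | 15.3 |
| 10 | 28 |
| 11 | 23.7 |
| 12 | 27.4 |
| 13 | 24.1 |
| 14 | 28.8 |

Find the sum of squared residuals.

SSE = 88

x=5: ŷ = 5 + 1.7·5 = 13.5; r = 15.5 − 13.5 = 2
x=6: ŷ = 5 + 1.7·6 = 15.2; r = 12.2 − 15.2 = -3
x=7: ŷ = 5 + 1.7·7 = 16.9; r = 16.9 − 16.9 = 0
x=8: ŷ = 5 + 1.7·8 = 18.6; r = 19.6 − 18.6 = 1
x=9: ŷ = 5 + 1.7·9 = 20.3; r = 15.3 − 20.3 = -5
x=10: ŷ = 5 + 1.7·10 = 22; r = 28 − 22 = 6
x=11: ŷ = 5 + 1.7·11 = 23.7; r = 23.7 − 23.7 = 0
x=12: ŷ = 5 + 1.7·12 = 25.4; r = 27.4 − 25.4 = 2
x=13: ŷ = 5 + 1.7·13 = 27.1; r = 24.1 − 27.1 = -3
x=14: ŷ = 5 + 1.7·14 = 28.8; r = 28.8 − 28.8 = 0
SSE = 4 + 9 + 0 + 1 + 25 + 36 + 0 + 4 + 9 + 0 = 88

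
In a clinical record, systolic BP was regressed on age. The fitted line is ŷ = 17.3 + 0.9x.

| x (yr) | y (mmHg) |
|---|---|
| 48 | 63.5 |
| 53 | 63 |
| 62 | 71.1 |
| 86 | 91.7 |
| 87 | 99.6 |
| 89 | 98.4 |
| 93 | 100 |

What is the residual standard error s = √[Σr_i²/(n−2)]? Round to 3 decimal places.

s = 2.966

x=48: ŷ = 17.3 + 0.9·48 = 60.5; r = 63.5 − 60.5 = 3
x=53: ŷ = 17.3 + 0.9·53 = 65; r = 63 − 65 = -2
x=62: ŷ = 17.3 + 0.9·62 = 73.1; r = 71.1 − 73.1 = -2
x=86: ŷ = 17.3 + 0.9·86 = 94.7; r = 91.7 − 94.7 = -3
x=87: ŷ = 17.3 + 0.9·87 = 95.6; r = 99.6 − 95.6 = 4
x=89: ŷ = 17.3 + 0.9·89 = 97.4; r = 98.4 − 97.4 = 1
x=93: ŷ = 17.3 + 0.9·93 = 101; r = 100 − 101 = -1
SSE = 9 + 4 + 4 + 9 + 16 + 1 + 1 = 44
s = √(44/5) = √8.8 ≈ 2.966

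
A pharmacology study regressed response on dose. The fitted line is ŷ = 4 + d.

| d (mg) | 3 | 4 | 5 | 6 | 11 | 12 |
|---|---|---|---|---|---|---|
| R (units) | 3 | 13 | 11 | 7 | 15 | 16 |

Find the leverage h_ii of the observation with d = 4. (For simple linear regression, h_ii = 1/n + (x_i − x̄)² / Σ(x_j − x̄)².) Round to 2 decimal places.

h = 0.28

d̄ = (3 + 4 + 5 + 6 + 11 + 12)/6 = 6.83333
Σ(d − d̄)² = 14.6944 + 8.02778 + 3.36111 + 0.694444 + 17.3611 + 26.6944 = 70.8333
h = 1/6 + (-2.83333)²/70.8333 = 0.166667 + 0.113333 = 0.28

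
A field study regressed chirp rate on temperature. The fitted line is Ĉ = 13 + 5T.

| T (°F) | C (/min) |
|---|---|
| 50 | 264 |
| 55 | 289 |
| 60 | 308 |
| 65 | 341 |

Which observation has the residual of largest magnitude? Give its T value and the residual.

T=50: Ĉ = 13 + 5·50 = 263; e = 264 − 263 = 1
T=55: Ĉ = 13 + 5·55 = 288; e = 289 − 288 = 1
T=60: Ĉ = 13 + 5·60 = 313; e = 308 − 313 = -5
T=65: Ĉ = 13 + 5·65 = 338; e = 341 − 338 = 3
Largest |e| is 5 at T = 60, residual -5.

T = 60, e = -5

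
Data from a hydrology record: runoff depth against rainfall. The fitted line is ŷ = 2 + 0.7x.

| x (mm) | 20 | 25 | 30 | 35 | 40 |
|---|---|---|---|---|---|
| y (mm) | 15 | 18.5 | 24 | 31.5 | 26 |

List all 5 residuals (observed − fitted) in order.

-1, -1, 1, 5, -4

x=20: ŷ = 2 + 0.7·20 = 16; e = 15 − 16 = -1
x=25: ŷ = 2 + 0.7·25 = 19.5; e = 18.5 − 19.5 = -1
x=30: ŷ = 2 + 0.7·30 = 23; e = 24 − 23 = 1
x=35: ŷ = 2 + 0.7·35 = 26.5; e = 31.5 − 26.5 = 5
x=40: ŷ = 2 + 0.7·40 = 30; e = 26 − 30 = -4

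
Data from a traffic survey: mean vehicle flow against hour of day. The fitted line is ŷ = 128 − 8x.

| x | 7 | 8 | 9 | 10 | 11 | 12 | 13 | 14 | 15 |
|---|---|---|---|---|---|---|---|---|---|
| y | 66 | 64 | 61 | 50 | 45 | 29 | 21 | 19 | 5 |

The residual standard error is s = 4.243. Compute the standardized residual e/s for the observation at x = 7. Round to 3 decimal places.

ŷ = 128 − 8·7 = 72
e = 66 − 72 = -6
e/s = -6 / 4.243 = -1.414

-1.414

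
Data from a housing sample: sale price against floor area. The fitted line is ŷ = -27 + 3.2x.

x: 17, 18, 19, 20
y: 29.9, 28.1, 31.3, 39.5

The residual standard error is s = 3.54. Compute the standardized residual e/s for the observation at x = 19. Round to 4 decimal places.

-0.7062

ŷ = -27 + 3.2·19 = 33.8
e = 31.3 − 33.8 = -2.5
e/s = -2.5 / 3.54 = -0.7062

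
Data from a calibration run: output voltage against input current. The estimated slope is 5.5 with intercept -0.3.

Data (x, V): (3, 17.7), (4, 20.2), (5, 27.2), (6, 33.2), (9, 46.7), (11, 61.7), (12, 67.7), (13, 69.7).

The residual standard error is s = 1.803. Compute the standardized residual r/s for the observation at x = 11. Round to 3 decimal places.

ŷ = -0.3 + 5.5·11 = 60.2
r = 61.7 − 60.2 = 1.5
r/s = 1.5 / 1.803 = 0.832

0.832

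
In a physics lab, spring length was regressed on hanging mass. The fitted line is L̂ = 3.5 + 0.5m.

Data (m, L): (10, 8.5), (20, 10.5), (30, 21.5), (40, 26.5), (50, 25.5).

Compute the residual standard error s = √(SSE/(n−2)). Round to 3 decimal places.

m=10: L̂ = 3.5 + 0.5·10 = 8.5; r = 8.5 − 8.5 = 0
m=20: L̂ = 3.5 + 0.5·20 = 13.5; r = 10.5 − 13.5 = -3
m=30: L̂ = 3.5 + 0.5·30 = 18.5; r = 21.5 − 18.5 = 3
m=40: L̂ = 3.5 + 0.5·40 = 23.5; r = 26.5 − 23.5 = 3
m=50: L̂ = 3.5 + 0.5·50 = 28.5; r = 25.5 − 28.5 = -3
SSE = 0 + 9 + 9 + 9 + 9 = 36
s = √(36/3) = √12 ≈ 3.464

s = 3.464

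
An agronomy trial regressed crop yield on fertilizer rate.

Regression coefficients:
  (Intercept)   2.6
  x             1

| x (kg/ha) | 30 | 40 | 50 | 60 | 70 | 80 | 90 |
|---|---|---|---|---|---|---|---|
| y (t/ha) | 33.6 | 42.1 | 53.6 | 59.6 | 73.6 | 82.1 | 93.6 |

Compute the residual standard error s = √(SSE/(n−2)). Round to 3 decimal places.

s = 1.643

x=30: ŷ = 2.6 + 30 = 32.6; e = 33.6 − 32.6 = 1
x=40: ŷ = 2.6 + 40 = 42.6; e = 42.1 − 42.6 = -0.5
x=50: ŷ = 2.6 + 50 = 52.6; e = 53.6 − 52.6 = 1
x=60: ŷ = 2.6 + 60 = 62.6; e = 59.6 − 62.6 = -3
x=70: ŷ = 2.6 + 70 = 72.6; e = 73.6 − 72.6 = 1
x=80: ŷ = 2.6 + 80 = 82.6; e = 82.1 − 82.6 = -0.5
x=90: ŷ = 2.6 + 90 = 92.6; e = 93.6 − 92.6 = 1
SSE = 1 + 0.25 + 1 + 9 + 1 + 0.25 + 1 = 13.5
s = √(13.5/5) = √2.7 ≈ 1.643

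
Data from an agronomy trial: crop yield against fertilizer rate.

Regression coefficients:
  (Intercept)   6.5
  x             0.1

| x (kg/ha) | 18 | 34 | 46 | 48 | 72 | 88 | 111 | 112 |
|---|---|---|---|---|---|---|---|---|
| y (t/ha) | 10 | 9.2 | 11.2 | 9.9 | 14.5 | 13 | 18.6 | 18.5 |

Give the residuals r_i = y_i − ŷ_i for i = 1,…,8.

1.7, -0.7, 0.1, -1.4, 0.8, -2.3, 1, 0.8

x=18: ŷ = 6.5 + 0.1·18 = 8.3; r = 10 − 8.3 = 1.7
x=34: ŷ = 6.5 + 0.1·34 = 9.9; r = 9.2 − 9.9 = -0.7
x=46: ŷ = 6.5 + 0.1·46 = 11.1; r = 11.2 − 11.1 = 0.1
x=48: ŷ = 6.5 + 0.1·48 = 11.3; r = 9.9 − 11.3 = -1.4
x=72: ŷ = 6.5 + 0.1·72 = 13.7; r = 14.5 − 13.7 = 0.8
x=88: ŷ = 6.5 + 0.1·88 = 15.3; r = 13 − 15.3 = -2.3
x=111: ŷ = 6.5 + 0.1·111 = 17.6; r = 18.6 − 17.6 = 1
x=112: ŷ = 6.5 + 0.1·112 = 17.7; r = 18.5 − 17.7 = 0.8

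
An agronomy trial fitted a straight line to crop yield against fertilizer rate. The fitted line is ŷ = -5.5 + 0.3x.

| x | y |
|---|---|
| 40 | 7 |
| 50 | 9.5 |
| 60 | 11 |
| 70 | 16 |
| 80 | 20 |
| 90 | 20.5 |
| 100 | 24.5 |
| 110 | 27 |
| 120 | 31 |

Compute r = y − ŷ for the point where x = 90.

r = -1

ŷ = -5.5 + 0.3·90 = 21.5
r = 20.5 − 21.5 = -1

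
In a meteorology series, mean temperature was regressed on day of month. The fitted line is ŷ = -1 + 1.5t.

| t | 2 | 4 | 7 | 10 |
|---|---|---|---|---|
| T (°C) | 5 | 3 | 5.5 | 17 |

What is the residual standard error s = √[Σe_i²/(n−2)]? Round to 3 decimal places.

s = 4.359

t=2: ŷ = -1 + 1.5·2 = 2; e = 5 − 2 = 3
t=4: ŷ = -1 + 1.5·4 = 5; e = 3 − 5 = -2
t=7: ŷ = -1 + 1.5·7 = 9.5; e = 5.5 − 9.5 = -4
t=10: ŷ = -1 + 1.5·10 = 14; e = 17 − 14 = 3
SSE = 9 + 4 + 16 + 9 = 38
s = √(38/2) = √19 ≈ 4.359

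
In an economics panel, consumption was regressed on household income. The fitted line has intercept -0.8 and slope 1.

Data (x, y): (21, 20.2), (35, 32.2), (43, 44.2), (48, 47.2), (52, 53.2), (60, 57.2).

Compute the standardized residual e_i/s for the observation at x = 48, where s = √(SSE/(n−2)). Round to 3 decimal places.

x=21: ŷ = -0.8 + 21 = 20.2; e = 20.2 − 20.2 = 0
x=35: ŷ = -0.8 + 35 = 34.2; e = 32.2 − 34.2 = -2
x=43: ŷ = -0.8 + 43 = 42.2; e = 44.2 − 42.2 = 2
x=48: ŷ = -0.8 + 48 = 47.2; e = 47.2 − 47.2 = 0
x=52: ŷ = -0.8 + 52 = 51.2; e = 53.2 − 51.2 = 2
x=60: ŷ = -0.8 + 60 = 59.2; e = 57.2 − 59.2 = -2
SSE = 0 + 4 + 4 + 0 + 4 + 4 = 16
s = √(16/4) = 2
e/s = 0 / 2 = 0.000

0.000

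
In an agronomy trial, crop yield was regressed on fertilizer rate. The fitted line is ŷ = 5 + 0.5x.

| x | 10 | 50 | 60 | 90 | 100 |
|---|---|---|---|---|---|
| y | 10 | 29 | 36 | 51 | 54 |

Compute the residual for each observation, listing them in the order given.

0, -1, 1, 1, -1

x=10: ŷ = 5 + 0.5·10 = 10; r = 10 − 10 = 0
x=50: ŷ = 5 + 0.5·50 = 30; r = 29 − 30 = -1
x=60: ŷ = 5 + 0.5·60 = 35; r = 36 − 35 = 1
x=90: ŷ = 5 + 0.5·90 = 50; r = 51 − 50 = 1
x=100: ŷ = 5 + 0.5·100 = 55; r = 54 − 55 = -1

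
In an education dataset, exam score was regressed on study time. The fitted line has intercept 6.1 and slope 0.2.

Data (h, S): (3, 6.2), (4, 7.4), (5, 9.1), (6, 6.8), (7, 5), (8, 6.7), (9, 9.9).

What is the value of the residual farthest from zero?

h=3: ŷ = 6.1 + 0.2·3 = 6.7; e = 6.2 − 6.7 = -0.5
h=4: ŷ = 6.1 + 0.2·4 = 6.9; e = 7.4 − 6.9 = 0.5
h=5: ŷ = 6.1 + 0.2·5 = 7.1; e = 9.1 − 7.1 = 2
h=6: ŷ = 6.1 + 0.2·6 = 7.3; e = 6.8 − 7.3 = -0.5
h=7: ŷ = 6.1 + 0.2·7 = 7.5; e = 5 − 7.5 = -2.5
h=8: ŷ = 6.1 + 0.2·8 = 7.7; e = 6.7 − 7.7 = -1
h=9: ŷ = 6.1 + 0.2·9 = 7.9; e = 9.9 − 7.9 = 2
Largest |e| is 2.5 at h = 7, residual -2.5.

e = -2.5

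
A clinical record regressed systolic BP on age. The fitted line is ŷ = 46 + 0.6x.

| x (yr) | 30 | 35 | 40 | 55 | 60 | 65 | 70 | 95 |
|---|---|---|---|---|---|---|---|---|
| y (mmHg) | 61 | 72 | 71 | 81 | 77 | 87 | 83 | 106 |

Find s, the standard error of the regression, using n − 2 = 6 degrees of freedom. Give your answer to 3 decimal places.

x=30: ŷ = 46 + 0.6·30 = 64; r = 61 − 64 = -3
x=35: ŷ = 46 + 0.6·35 = 67; r = 72 − 67 = 5
x=40: ŷ = 46 + 0.6·40 = 70; r = 71 − 70 = 1
x=55: ŷ = 46 + 0.6·55 = 79; r = 81 − 79 = 2
x=60: ŷ = 46 + 0.6·60 = 82; r = 77 − 82 = -5
x=65: ŷ = 46 + 0.6·65 = 85; r = 87 − 85 = 2
x=70: ŷ = 46 + 0.6·70 = 88; r = 83 − 88 = -5
x=95: ŷ = 46 + 0.6·95 = 103; r = 106 − 103 = 3
SSE = 9 + 25 + 1 + 4 + 25 + 4 + 25 + 9 = 102
s = √(102/6) = √17 ≈ 4.123

s = 4.123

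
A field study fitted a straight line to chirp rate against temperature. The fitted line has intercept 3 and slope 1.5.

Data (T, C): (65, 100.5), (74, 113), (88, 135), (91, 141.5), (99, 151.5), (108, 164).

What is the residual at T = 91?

Ĉ = 3 + 1.5·91 = 139.5
r = 141.5 − 139.5 = 2

r = 2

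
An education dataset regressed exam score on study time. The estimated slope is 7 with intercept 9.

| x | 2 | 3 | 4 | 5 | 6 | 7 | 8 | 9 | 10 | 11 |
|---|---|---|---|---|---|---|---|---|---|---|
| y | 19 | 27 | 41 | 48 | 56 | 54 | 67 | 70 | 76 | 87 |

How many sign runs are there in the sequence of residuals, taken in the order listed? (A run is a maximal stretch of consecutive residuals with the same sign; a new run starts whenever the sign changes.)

6 runs

x=2: ŷ = 9 + 7·2 = 23; e = 19 − 23 = -4
x=3: ŷ = 9 + 7·3 = 30; e = 27 − 30 = -3
x=4: ŷ = 9 + 7·4 = 37; e = 41 − 37 = 4
x=5: ŷ = 9 + 7·5 = 44; e = 48 − 44 = 4
x=6: ŷ = 9 + 7·6 = 51; e = 56 − 51 = 5
x=7: ŷ = 9 + 7·7 = 58; e = 54 − 58 = -4
x=8: ŷ = 9 + 7·8 = 65; e = 67 − 65 = 2
x=9: ŷ = 9 + 7·9 = 72; e = 70 − 72 = -2
x=10: ŷ = 9 + 7·10 = 79; e = 76 − 79 = -3
x=11: ŷ = 9 + 7·11 = 86; e = 87 − 86 = 1
Signs: − − + + + − + − − +
Runs: −×2, +×3, −×1, +×1, −×2, +×1 → 6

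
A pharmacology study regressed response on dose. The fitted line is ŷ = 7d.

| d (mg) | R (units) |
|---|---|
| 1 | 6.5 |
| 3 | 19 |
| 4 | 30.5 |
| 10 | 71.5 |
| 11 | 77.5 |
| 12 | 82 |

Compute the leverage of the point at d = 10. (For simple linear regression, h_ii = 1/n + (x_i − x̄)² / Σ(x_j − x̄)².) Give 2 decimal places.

h = 0.26

d̄ = (1 + 3 + 4 + 10 + 11 + 12)/6 = 6.83333
Σ(d − d̄)² = 34.0278 + 14.6944 + 8.02778 + 10.0278 + 17.3611 + 26.6944 = 110.833
h = 1/6 + (3.16667)²/110.833 = 0.166667 + 0.0904762 = 0.26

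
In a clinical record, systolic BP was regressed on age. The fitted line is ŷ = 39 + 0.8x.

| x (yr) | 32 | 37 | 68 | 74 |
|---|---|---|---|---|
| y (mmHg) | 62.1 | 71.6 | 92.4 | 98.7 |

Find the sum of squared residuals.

x=32: ŷ = 39 + 0.8·32 = 64.6; e = 62.1 − 64.6 = -2.5
x=37: ŷ = 39 + 0.8·37 = 68.6; e = 71.6 − 68.6 = 3
x=68: ŷ = 39 + 0.8·68 = 93.4; e = 92.4 − 93.4 = -1
x=74: ŷ = 39 + 0.8·74 = 98.2; e = 98.7 − 98.2 = 0.5
SSE = 6.25 + 9 + 1 + 0.25 = 16.5

SSE = 16.5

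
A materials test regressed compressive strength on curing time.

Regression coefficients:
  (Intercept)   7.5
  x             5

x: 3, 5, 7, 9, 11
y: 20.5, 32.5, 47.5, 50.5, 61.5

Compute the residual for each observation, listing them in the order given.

x=3: ŷ = 7.5 + 5·3 = 22.5; e = 20.5 − 22.5 = -2
x=5: ŷ = 7.5 + 5·5 = 32.5; e = 32.5 − 32.5 = 0
x=7: ŷ = 7.5 + 5·7 = 42.5; e = 47.5 − 42.5 = 5
x=9: ŷ = 7.5 + 5·9 = 52.5; e = 50.5 − 52.5 = -2
x=11: ŷ = 7.5 + 5·11 = 62.5; e = 61.5 − 62.5 = -1

-2, 0, 5, -2, -1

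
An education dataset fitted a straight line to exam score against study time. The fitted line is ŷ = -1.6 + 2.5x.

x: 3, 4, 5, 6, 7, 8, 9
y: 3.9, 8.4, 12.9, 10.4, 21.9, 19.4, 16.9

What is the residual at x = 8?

r = 1

ŷ = -1.6 + 2.5·8 = 18.4
r = 19.4 − 18.4 = 1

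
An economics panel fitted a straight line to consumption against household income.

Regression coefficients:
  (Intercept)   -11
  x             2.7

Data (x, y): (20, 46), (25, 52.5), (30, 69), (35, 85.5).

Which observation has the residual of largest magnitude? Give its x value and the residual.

x = 25, e = -4

x=20: ŷ = -11 + 2.7·20 = 43; e = 46 − 43 = 3
x=25: ŷ = -11 + 2.7·25 = 56.5; e = 52.5 − 56.5 = -4
x=30: ŷ = -11 + 2.7·30 = 70; e = 69 − 70 = -1
x=35: ŷ = -11 + 2.7·35 = 83.5; e = 85.5 − 83.5 = 2
Largest |e| is 4 at x = 25, residual -4.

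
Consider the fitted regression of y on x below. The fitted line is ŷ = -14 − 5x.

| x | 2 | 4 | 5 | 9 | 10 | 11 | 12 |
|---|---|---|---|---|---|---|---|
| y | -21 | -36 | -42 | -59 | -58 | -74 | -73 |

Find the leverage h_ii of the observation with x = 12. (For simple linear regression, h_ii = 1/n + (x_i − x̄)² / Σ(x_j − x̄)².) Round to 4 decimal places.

x̄ = (2 + 4 + 5 + 9 + 10 + 11 + 12)/7 = 7.57143
Σ(x − x̄)² = 31.0408 + 12.7551 + 6.61224 + 2.04082 + 5.89796 + 11.7551 + 19.6122 = 89.7143
h = 1/7 + (4.42857)²/89.7143 = 0.142857 + 0.218608 = 0.3615

h = 0.3615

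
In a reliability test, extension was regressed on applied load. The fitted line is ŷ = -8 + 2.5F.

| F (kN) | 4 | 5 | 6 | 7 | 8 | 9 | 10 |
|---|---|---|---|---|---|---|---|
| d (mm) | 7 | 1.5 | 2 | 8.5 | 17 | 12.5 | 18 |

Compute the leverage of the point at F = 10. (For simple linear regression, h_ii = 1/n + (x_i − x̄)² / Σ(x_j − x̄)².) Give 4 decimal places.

h = 0.4643

F̄ = (4 + 5 + 6 + 7 + 8 + 9 + 10)/7 = 7
Σ(F − F̄)² = 9 + 4 + 1 + 0 + 1 + 4 + 9 = 28
h = 1/7 + (3)²/28 = 0.142857 + 0.321429 = 0.4643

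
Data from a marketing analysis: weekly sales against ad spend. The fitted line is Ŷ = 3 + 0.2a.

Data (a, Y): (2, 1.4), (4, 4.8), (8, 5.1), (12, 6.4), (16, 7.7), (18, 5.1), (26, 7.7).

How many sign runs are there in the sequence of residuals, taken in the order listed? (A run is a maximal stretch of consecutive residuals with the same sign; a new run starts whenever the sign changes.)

a=2: Ŷ = 3 + 0.2·2 = 3.4; r = 1.4 − 3.4 = -2
a=4: Ŷ = 3 + 0.2·4 = 3.8; r = 4.8 − 3.8 = 1
a=8: Ŷ = 3 + 0.2·8 = 4.6; r = 5.1 − 4.6 = 0.5
a=12: Ŷ = 3 + 0.2·12 = 5.4; r = 6.4 − 5.4 = 1
a=16: Ŷ = 3 + 0.2·16 = 6.2; r = 7.7 − 6.2 = 1.5
a=18: Ŷ = 3 + 0.2·18 = 6.6; r = 5.1 − 6.6 = -1.5
a=26: Ŷ = 3 + 0.2·26 = 8.2; r = 7.7 − 8.2 = -0.5
Signs: − + + + + − −
Runs: −×1, +×4, −×2 → 3

3 runs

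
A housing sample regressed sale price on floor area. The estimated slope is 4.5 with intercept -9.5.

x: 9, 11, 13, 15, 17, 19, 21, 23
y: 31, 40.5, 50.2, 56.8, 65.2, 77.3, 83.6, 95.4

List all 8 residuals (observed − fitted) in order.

x=9: ŷ = -9.5 + 4.5·9 = 31; e = 31 − 31 = 0
x=11: ŷ = -9.5 + 4.5·11 = 40; e = 40.5 − 40 = 0.5
x=13: ŷ = -9.5 + 4.5·13 = 49; e = 50.2 − 49 = 1.2
x=15: ŷ = -9.5 + 4.5·15 = 58; e = 56.8 − 58 = -1.2
x=17: ŷ = -9.5 + 4.5·17 = 67; e = 65.2 − 67 = -1.8
x=19: ŷ = -9.5 + 4.5·19 = 76; e = 77.3 − 76 = 1.3
x=21: ŷ = -9.5 + 4.5·21 = 85; e = 83.6 − 85 = -1.4
x=23: ŷ = -9.5 + 4.5·23 = 94; e = 95.4 − 94 = 1.4

0, 0.5, 1.2, -1.2, -1.8, 1.3, -1.4, 1.4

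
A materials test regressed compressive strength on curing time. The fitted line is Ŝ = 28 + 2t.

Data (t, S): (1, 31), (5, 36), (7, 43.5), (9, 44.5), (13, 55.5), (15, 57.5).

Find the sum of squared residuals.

t=1: Ŝ = 28 + 2·1 = 30; r = 31 − 30 = 1
t=5: Ŝ = 28 + 2·5 = 38; r = 36 − 38 = -2
t=7: Ŝ = 28 + 2·7 = 42; r = 43.5 − 42 = 1.5
t=9: Ŝ = 28 + 2·9 = 46; r = 44.5 − 46 = -1.5
t=13: Ŝ = 28 + 2·13 = 54; r = 55.5 − 54 = 1.5
t=15: Ŝ = 28 + 2·15 = 58; r = 57.5 − 58 = -0.5
SSE = 1 + 4 + 2.25 + 2.25 + 2.25 + 0.25 = 12

SSE = 12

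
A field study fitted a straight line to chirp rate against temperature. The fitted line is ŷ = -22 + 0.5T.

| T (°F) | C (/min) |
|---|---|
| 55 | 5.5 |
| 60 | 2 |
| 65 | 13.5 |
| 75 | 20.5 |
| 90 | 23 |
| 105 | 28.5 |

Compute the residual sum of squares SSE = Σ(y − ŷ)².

SSE = 74

T=55: ŷ = -22 + 0.5·55 = 5.5; r = 5.5 − 5.5 = 0
T=60: ŷ = -22 + 0.5·60 = 8; r = 2 − 8 = -6
T=65: ŷ = -22 + 0.5·65 = 10.5; r = 13.5 − 10.5 = 3
T=75: ŷ = -22 + 0.5·75 = 15.5; r = 20.5 − 15.5 = 5
T=90: ŷ = -22 + 0.5·90 = 23; r = 23 − 23 = 0
T=105: ŷ = -22 + 0.5·105 = 30.5; r = 28.5 − 30.5 = -2
SSE = 0 + 36 + 9 + 25 + 0 + 4 = 74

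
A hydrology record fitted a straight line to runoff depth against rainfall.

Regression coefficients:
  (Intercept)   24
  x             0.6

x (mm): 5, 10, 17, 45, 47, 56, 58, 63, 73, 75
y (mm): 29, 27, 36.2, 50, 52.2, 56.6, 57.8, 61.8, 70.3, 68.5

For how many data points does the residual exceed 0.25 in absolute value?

8

x=5: ŷ = 24 + 0.6·5 = 27; e = 29 − 27 = 2
x=10: ŷ = 24 + 0.6·10 = 30; e = 27 − 30 = -3
x=17: ŷ = 24 + 0.6·17 = 34.2; e = 36.2 − 34.2 = 2
x=45: ŷ = 24 + 0.6·45 = 51; e = 50 − 51 = -1
x=47: ŷ = 24 + 0.6·47 = 52.2; e = 52.2 − 52.2 = 0
x=56: ŷ = 24 + 0.6·56 = 57.6; e = 56.6 − 57.6 = -1
x=58: ŷ = 24 + 0.6·58 = 58.8; e = 57.8 − 58.8 = -1
x=63: ŷ = 24 + 0.6·63 = 61.8; e = 61.8 − 61.8 = 0
x=73: ŷ = 24 + 0.6·73 = 67.8; e = 70.3 − 67.8 = 2.5
x=75: ŷ = 24 + 0.6·75 = 69; e = 68.5 − 69 = -0.5
|e| > 0.25: x=5 (|e|=2), x=10 (|e|=3), x=17 (|e|=2), x=45 (|e|=1), x=56 (|e|=1), x=58 (|e|=1), x=73 (|e|=2.5), x=75 (|e|=0.5) → 8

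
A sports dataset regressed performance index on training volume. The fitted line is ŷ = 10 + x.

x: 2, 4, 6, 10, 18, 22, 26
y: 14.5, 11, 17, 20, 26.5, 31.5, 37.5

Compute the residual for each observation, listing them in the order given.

2.5, -3, 1, 0, -1.5, -0.5, 1.5

x=2: ŷ = 10 + 2 = 12; r = 14.5 − 12 = 2.5
x=4: ŷ = 10 + 4 = 14; r = 11 − 14 = -3
x=6: ŷ = 10 + 6 = 16; r = 17 − 16 = 1
x=10: ŷ = 10 + 10 = 20; r = 20 − 20 = 0
x=18: ŷ = 10 + 18 = 28; r = 26.5 − 28 = -1.5
x=22: ŷ = 10 + 22 = 32; r = 31.5 − 32 = -0.5
x=26: ŷ = 10 + 26 = 36; r = 37.5 − 36 = 1.5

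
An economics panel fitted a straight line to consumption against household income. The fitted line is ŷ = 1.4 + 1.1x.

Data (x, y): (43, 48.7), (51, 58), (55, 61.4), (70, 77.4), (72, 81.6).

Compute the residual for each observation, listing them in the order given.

0, 0.5, -0.5, -1, 1

x=43: ŷ = 1.4 + 1.1·43 = 48.7; e = 48.7 − 48.7 = 0
x=51: ŷ = 1.4 + 1.1·51 = 57.5; e = 58 − 57.5 = 0.5
x=55: ŷ = 1.4 + 1.1·55 = 61.9; e = 61.4 − 61.9 = -0.5
x=70: ŷ = 1.4 + 1.1·70 = 78.4; e = 77.4 − 78.4 = -1
x=72: ŷ = 1.4 + 1.1·72 = 80.6; e = 81.6 − 80.6 = 1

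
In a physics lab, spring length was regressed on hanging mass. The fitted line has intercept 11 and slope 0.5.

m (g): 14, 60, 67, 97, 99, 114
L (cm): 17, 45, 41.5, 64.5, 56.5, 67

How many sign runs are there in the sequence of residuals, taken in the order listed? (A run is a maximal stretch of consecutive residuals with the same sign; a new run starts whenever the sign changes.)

5 runs

m=14: ŷ = 11 + 0.5·14 = 18; r = 17 − 18 = -1
m=60: ŷ = 11 + 0.5·60 = 41; r = 45 − 41 = 4
m=67: ŷ = 11 + 0.5·67 = 44.5; r = 41.5 − 44.5 = -3
m=97: ŷ = 11 + 0.5·97 = 59.5; r = 64.5 − 59.5 = 5
m=99: ŷ = 11 + 0.5·99 = 60.5; r = 56.5 − 60.5 = -4
m=114: ŷ = 11 + 0.5·114 = 68; r = 67 − 68 = -1
Signs: − + − + − −
Runs: −×1, +×1, −×1, +×1, −×2 → 5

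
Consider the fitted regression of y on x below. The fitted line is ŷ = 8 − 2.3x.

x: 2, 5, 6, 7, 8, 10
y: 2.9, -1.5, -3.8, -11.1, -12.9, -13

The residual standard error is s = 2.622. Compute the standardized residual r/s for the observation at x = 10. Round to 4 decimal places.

ŷ = 8 − 2.3·10 = -15
r = -13 − (-15) = 2
r/s = 2 / 2.622 = 0.7628

0.7628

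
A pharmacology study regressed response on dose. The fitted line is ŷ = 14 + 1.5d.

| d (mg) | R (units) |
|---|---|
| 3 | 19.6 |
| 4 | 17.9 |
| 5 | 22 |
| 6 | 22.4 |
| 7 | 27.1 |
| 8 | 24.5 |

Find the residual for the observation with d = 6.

ŷ = 14 + 1.5·6 = 23
e = 22.4 − 23 = -0.6

e = -0.6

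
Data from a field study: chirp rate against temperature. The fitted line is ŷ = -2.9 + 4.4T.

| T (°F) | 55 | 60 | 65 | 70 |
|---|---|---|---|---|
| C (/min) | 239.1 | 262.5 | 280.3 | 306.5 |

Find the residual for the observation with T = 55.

e = 0

ŷ = -2.9 + 4.4·55 = 239.1
e = 239.1 − 239.1 = 0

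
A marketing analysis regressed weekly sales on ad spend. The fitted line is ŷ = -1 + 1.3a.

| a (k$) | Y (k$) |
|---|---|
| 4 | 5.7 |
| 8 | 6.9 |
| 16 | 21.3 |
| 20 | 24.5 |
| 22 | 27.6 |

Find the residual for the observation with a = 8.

ŷ = -1 + 1.3·8 = 9.4
e = 6.9 − 9.4 = -2.5

e = -2.5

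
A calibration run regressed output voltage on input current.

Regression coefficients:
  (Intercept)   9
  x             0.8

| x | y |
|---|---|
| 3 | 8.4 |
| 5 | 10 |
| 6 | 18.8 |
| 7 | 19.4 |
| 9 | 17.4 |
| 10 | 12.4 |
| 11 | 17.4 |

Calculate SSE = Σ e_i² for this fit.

x=3: ŷ = 9 + 0.8·3 = 11.4; e = 8.4 − 11.4 = -3
x=5: ŷ = 9 + 0.8·5 = 13; e = 10 − 13 = -3
x=6: ŷ = 9 + 0.8·6 = 13.8; e = 18.8 − 13.8 = 5
x=7: ŷ = 9 + 0.8·7 = 14.6; e = 19.4 − 14.6 = 4.8
x=9: ŷ = 9 + 0.8·9 = 16.2; e = 17.4 − 16.2 = 1.2
x=10: ŷ = 9 + 0.8·10 = 17; e = 12.4 − 17 = -4.6
x=11: ŷ = 9 + 0.8·11 = 17.8; e = 17.4 − 17.8 = -0.4
SSE = 9 + 9 + 25 + 23.04 + 1.44 + 21.16 + 0.16 = 88.8

SSE = 88.8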